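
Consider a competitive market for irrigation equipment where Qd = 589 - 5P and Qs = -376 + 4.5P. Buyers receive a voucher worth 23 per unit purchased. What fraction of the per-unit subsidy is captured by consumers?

Pre-subsidy: 589 - 5P = -376 + 4.5P gives P* = 1930/19, Q* = 1541/19.
With the rebate, buyers effectively pay Pb = Ps − 23, where Ps is the price sellers receive.
Demand in terms of Ps becomes Qd = 589 − 5(Ps − 23) = 704 - 5Ps. Setting this equal to supply: 704 - 5Ps = -376 + 4.5Ps, so Ps = 2160/19.
Buyers pay Pb = 2160/19 − 23 = 1723/19; Q' = -376 + 4.5·(2160/19) = 2576/19.
Buyers' price falls by P* − Pb = 1930/19 − 1723/19 = 207/19; sellers' price rises by Ps − P* = 2160/19 − 1930/19 = 230/19.
So consumers capture (207/19)/23 = 9/19 of each unit of subsidy.

Consumer share = 9/19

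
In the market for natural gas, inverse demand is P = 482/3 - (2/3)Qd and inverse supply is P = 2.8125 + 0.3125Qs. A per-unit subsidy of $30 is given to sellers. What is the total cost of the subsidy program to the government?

Government cost = 270510/47

Pre-subsidy: 482/3 - (2/3)Q = 2.8125 + 0.3125Q gives Q* = 7577/47 and P* = 2500/47.
With the subsidy, sellers receive Ps = Pb + 30 for each unit, where Pb is the price buyers pay.
On the curves, Pb = 482/3 - (2/3)Q and Ps = 2.8125 + 0.3125Q; the wedge Ps − Pb = 30 gives 2.8125 + 0.3125Q − (482/3 - (2/3)Q) = 30, so Q' = 9017/47.
Then Pb = 482/3 − (2/3)·(9017/47) = 1540/47 and Ps = 2.8125 + 0.3125·(9017/47) = 2950/47.
Government outlay = subsidy × quantity = 30 × 9017/47 = 270510/47.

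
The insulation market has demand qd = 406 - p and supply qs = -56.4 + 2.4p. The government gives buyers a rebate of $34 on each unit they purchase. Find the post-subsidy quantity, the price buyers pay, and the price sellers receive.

Pre-subsidy: 406 - p = -56.4 + 2.4p gives p* = 136, q* = 270.
With the rebate, buyers effectively pay pb = ps − 34, where ps is the price sellers receive.
Demand in terms of ps becomes qd = 406 − 1(ps − 34) = 440 - ps. Setting this equal to supply: 440 - ps = -56.4 + 2.4ps, so ps = 146.
Buyers pay pb = 146 − 34 = 112; q' = -56.4 + 2.4·146 = 294.

q' = 294; buyers pay $112; sellers receive $146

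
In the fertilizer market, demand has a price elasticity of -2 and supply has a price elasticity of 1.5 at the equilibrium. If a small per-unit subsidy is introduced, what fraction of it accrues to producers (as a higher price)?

Producer share = 4/7

For a small subsidy around the equilibrium, the benefit split depends on the relative slopes, which at a point are proportional to the elasticities.
Buyer share = εs/(εs + |εd|) = 1.5/(1.5 + 2) = 3/7; seller share = |εd|/(εs + |εd|) = 4/7.
So producers capture 4/7 of the subsidy.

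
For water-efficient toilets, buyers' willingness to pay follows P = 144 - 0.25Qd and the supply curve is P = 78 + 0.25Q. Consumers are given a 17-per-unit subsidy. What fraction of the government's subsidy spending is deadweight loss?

DWL / government spending = 17/166

Pre-subsidy: 144 - 0.25Q = 78 + 0.25Q gives Q* = 132 and P* = 111.
With the rebate, buyers effectively pay Pb = Ps − 17, where Ps is the price sellers receive.
On the curves, Pb = 144 - 0.25Q and Ps = 78 + 0.25Q; the wedge Ps − Pb = 17 gives 78 + 0.25Q − (144 - 0.25Q) = 17, so Q' = 166.
Then Pb = 144 − 0.25·166 = 102.5 and Ps = 78 + 0.25·166 = 119.5.
ΔCS = ½(132 + 166)(111 − 102.5) = 1266.5; ΔPS = ½(132 + 166)(119.5 − 111) = 1266.5.
Government spending = 17 × 166 = 2822.
DWL = ½ × 17 × (166 − 132) = 289; fraction = 289 / 2822 = 17/166.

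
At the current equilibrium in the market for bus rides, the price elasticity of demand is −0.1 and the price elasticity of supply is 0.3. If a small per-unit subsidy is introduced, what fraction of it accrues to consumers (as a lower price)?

Consumer share = 0.75

For a small subsidy around the equilibrium, the benefit split depends on the relative slopes, which at a point are proportional to the elasticities.
Buyer share = εs/(εs + |εd|) = 0.3/(0.3 + 0.1) = 0.75; seller share = |εd|/(εs + |εd|) = 0.25.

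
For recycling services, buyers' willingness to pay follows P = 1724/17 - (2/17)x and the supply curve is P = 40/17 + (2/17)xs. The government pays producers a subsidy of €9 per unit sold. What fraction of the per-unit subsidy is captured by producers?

Pre-subsidy: 1724/17 - (2/17)x = 40/17 + (2/17)x gives x* = 421 and P* = 882/17.
With the subsidy, sellers receive Ps = Pb + 9 for each unit, where Pb is the price buyers pay.
On the curves, Pb = 1724/17 - (2/17)x and Ps = 40/17 + (2/17)x; the wedge Ps − Pb = 9 gives 40/17 + (2/17)x − (1724/17 - (2/17)x) = 9, so x' = 459.25.
Then Pb = 1724/17 − (2/17)·459.25 = 1611/34 and Ps = 40/17 + (2/17)·459.25 = 1917/34.
Buyers' price falls by P* − Pb = 882/17 − 1611/34 = 4.5; sellers' price rises by Ps − P* = 1917/34 − 882/17 = 4.5.
So producers capture 4.5/9 = 0.5 of each unit of subsidy.

Producer share = 0.5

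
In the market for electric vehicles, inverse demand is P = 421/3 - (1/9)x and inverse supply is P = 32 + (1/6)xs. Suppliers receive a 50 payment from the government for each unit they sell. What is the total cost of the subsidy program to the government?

Pre-subsidy: 421/3 - (1/9)x = 32 + (1/6)x gives x* = 390 and P* = 97.
With the subsidy, sellers receive Ps = Pb + 50 for each unit, where Pb is the price buyers pay.
On the curves, Pb = 421/3 - (1/9)x and Ps = 32 + (1/6)x; the wedge Ps − Pb = 50 gives 32 + (1/6)x − (421/3 - (1/9)x) = 50, so x' = 570.
Then Pb = 421/3 − (1/9)·570 = 77 and Ps = 32 + (1/6)·570 = 127.
Government outlay = subsidy × quantity = 50 × 570 = 28500.

Government cost = 28500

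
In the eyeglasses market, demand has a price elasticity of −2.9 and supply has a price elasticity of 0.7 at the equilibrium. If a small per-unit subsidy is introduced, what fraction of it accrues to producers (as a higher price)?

Producer share = 29/36

For a small subsidy around the equilibrium, the benefit split depends on the relative slopes, which at a point are proportional to the elasticities.
Buyer share = εs/(εs + |εd|) = 0.7/(0.7 + 2.9) = 7/36; seller share = |εd|/(εs + |εd|) = 29/36.
So producers capture 29/36 of the subsidy.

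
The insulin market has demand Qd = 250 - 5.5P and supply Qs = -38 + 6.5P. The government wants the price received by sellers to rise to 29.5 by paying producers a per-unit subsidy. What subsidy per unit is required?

Required subsidy s = 12 per unit

At a seller price of 29.5, quantity supplied is -38 + 6.5·29.5 = 153.75.
Buyers absorb 153.75 only when they pay Pb with 250 − 5.5·Pb = 153.75, i.e. Pb = 17.5.
s = Ps − Pb = 29.5 − 17.5 = 12.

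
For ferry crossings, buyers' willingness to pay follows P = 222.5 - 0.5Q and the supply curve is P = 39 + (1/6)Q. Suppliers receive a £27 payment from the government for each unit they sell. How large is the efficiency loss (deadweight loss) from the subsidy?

Pre-subsidy: 222.5 - 0.5Q = 39 + (1/6)Q gives Q* = 275.25 and P* = 84.875.
With the subsidy, sellers receive Ps = Pb + 27 for each unit, where Pb is the price buyers pay.
On the curves, Pb = 222.5 - 0.5Q and Ps = 39 + (1/6)Q; the wedge Ps − Pb = 27 gives 39 + (1/6)Q − (222.5 - 0.5Q) = 27, so Q' = 315.75.
Then Pb = 222.5 − 0.5·315.75 = 64.625 and Ps = 39 + (1/6)·315.75 = 91.625.
The subsidy expands output by 315.75 − 275.25 = 40.5 past the efficient level; on those units the gap between marginal cost and willingness to pay runs from 0 up to 27.
DWL = ½ × 27 × 40.5 = 546.75.

Deadweight loss = £546.75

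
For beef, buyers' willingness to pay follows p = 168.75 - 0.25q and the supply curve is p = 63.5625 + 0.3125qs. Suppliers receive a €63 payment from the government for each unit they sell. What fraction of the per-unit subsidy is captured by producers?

Producer share = 5/9

Pre-subsidy: 168.75 - 0.25q = 63.5625 + 0.3125q gives q* = 187 and p* = 122.
With the subsidy, sellers receive ps = pb + 63 for each unit, where pb is the price buyers pay.
On the curves, pb = 168.75 - 0.25q and ps = 63.5625 + 0.3125q; the wedge ps − pb = 63 gives 63.5625 + 0.3125q − (168.75 - 0.25q) = 63, so q' = 299.
Then pb = 168.75 − 0.25·299 = 94 and ps = 63.5625 + 0.3125·299 = 157.
Buyers' price falls by p* − pb = 122 − 94 = 28; sellers' price rises by ps − p* = 157 − 122 = 35.
So producers capture 35/63 = 5/9 of each unit of subsidy.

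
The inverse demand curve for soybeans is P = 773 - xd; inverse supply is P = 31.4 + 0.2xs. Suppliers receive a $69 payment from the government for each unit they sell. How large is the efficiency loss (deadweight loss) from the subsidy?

Pre-subsidy: 773 - x = 31.4 + 0.2x gives x* = 618 and P* = 155.
With the subsidy, sellers receive Ps = Pb + 69 for each unit, where Pb is the price buyers pay.
On the curves, Pb = 773 - x and Ps = 31.4 + 0.2x; the wedge Ps − Pb = 69 gives 31.4 + 0.2x − (773 - x) = 69, so x' = 675.5.
Then Pb = 773 − 1·675.5 = 97.5 and Ps = 31.4 + 0.2·675.5 = 166.5.
The subsidy expands output by 675.5 − 618 = 57.5 past the efficient level; on those units the gap between marginal cost and willingness to pay runs from 0 up to 69.
DWL = ½ × 69 × 57.5 = 1983.75.

Deadweight loss = $1983.75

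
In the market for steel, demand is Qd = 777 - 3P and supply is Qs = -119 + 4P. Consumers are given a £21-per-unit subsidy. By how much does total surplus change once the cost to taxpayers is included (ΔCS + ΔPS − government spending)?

Net change in total surplus = -£378

Pre-subsidy: 777 - 3P = -119 + 4P gives P* = 128, Q* = 393.
With the rebate, buyers effectively pay Pb = Ps − 21, where Ps is the price sellers receive.
Demand in terms of Ps becomes Qd = 777 − 3(Ps − 21) = 840 - 3Ps. Setting this equal to supply: 840 - 3Ps = -119 + 4Ps, so Ps = 137.
Buyers pay Pb = 137 − 21 = 116; Q' = -119 + 4·137 = 429.
ΔCS = ½(393 + 429)(128 − 116) = 4932; ΔPS = ½(393 + 429)(137 − 128) = 3699.
Government spending = 21 × 429 = 9009.
Net change = 4932 + 3699 − 9009 = -378. The loss equals the DWL triangle ½·21·36.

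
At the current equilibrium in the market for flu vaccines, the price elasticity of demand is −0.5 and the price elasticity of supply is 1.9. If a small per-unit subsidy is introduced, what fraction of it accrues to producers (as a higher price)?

Producer share = 5/24

For a small subsidy around the equilibrium, the benefit split depends on the relative slopes, which at a point are proportional to the elasticities.
Buyer share = εs/(εs + |εd|) = 1.9/(1.9 + 0.5) = 19/24; seller share = |εd|/(εs + |εd|) = 5/24.
So producers capture 5/24 of the subsidy.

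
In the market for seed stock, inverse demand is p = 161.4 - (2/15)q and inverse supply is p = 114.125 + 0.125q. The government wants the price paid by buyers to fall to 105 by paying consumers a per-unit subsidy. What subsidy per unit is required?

At a buyer price of 105, quantity demanded is 1210.5 − 7.5·105 = 423.
Sellers supply 423 only when they receive ps = 114.125 + 0.125·423 = 167.
s = ps − pb = 167 − 105 = 62.

Required subsidy s = 62 per unit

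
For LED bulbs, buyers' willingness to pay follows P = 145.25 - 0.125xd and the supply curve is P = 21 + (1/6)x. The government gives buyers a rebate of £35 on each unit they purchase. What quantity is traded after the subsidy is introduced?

x' = 546

Pre-subsidy: 145.25 - 0.125x = 21 + (1/6)x gives x* = 426 and P* = 92.
With the rebate, buyers effectively pay Pb = Ps − 35, where Ps is the price sellers receive.
On the curves, Pb = 145.25 - 0.125x and Ps = 21 + (1/6)x; the wedge Ps − Pb = 35 gives 21 + (1/6)x − (145.25 - 0.125x) = 35, so x' = 546.
Then Pb = 145.25 − 0.125·546 = 77 and Ps = 21 + (1/6)·546 = 112.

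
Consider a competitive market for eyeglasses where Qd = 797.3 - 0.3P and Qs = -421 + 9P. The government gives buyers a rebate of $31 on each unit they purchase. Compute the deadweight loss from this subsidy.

Deadweight loss = $139.5

Pre-subsidy: 797.3 - 0.3P = -421 + 9P gives P* = 131, Q* = 758.
With the rebate, buyers effectively pay Pb = Ps − 31, where Ps is the price sellers receive.
Demand in terms of Ps becomes Qd = 797.3 − 0.3(Ps − 31) = 806.6 - 0.3Ps. Setting this equal to supply: 806.6 - 0.3Ps = -421 + 9Ps, so Ps = 132.
Buyers pay Pb = 132 − 31 = 101; Q' = -421 + 9·132 = 767.
The subsidy expands output by 767 − 758 = 9 past the efficient level; on those units the gap between marginal cost and willingness to pay runs from 0 up to 31.
DWL = ½ × 31 × 9 = 139.5.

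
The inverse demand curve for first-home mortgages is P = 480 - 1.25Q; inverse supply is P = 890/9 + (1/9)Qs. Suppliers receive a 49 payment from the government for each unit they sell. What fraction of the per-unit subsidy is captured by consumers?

Consumer share = 45/49

Pre-subsidy: 480 - 1.25Q = 890/9 + (1/9)Q gives Q* = 280 and P* = 130.
With the subsidy, sellers receive Ps = Pb + 49 for each unit, where Pb is the price buyers pay.
On the curves, Pb = 480 - 1.25Q and Ps = 890/9 + (1/9)Q; the wedge Ps − Pb = 49 gives 890/9 + (1/9)Q − (480 - 1.25Q) = 49, so Q' = 316.
Then Pb = 480 − 1.25·316 = 85 and Ps = 890/9 + (1/9)·316 = 134.
Buyers' price falls by P* − Pb = 130 − 85 = 45; sellers' price rises by Ps − P* = 134 − 130 = 4.
So consumers capture 45/49 = 45/49 of each unit of subsidy.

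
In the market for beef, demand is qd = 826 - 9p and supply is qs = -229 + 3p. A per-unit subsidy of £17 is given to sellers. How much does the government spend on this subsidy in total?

Government cost = £1241

Pre-subsidy: 826 - 9p = -229 + 3p gives p* = 1055/12, q* = 34.75.
With the subsidy, sellers receive ps = pb + 17 for each unit, where pb is the price buyers pay.
Supply in terms of pb becomes qs = -229 + 3(pb + 17) = -178 + 3pb. Setting this equal to demand: 826 - 9pb = -178 + 3pb, so pb = 251/3.
Sellers receive ps = 251/3 + 17 = 302/3; q' = 826 − 9·(251/3) = 73.
Government outlay = subsidy × quantity = 17 × 73 = 1241.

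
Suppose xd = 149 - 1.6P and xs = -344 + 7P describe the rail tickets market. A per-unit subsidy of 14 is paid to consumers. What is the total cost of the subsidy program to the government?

Government cost = 45458/43

Pre-subsidy: 149 - 1.6P = -344 + 7P gives P* = 2465/43, x* = 2463/43.
With the rebate, buyers effectively pay Pb = Ps − 14, where Ps is the price sellers receive.
Demand in terms of Ps becomes xd = 149 − 1.6(Ps − 14) = 171.4 - 1.6Ps. Setting this equal to supply: 171.4 - 1.6Ps = -344 + 7Ps, so Ps = 2577/43.
Buyers pay Pb = 2577/43 − 14 = 1975/43; x' = -344 + 7·(2577/43) = 3247/43.
Government outlay = subsidy × quantity = 14 × 3247/43 = 45458/43.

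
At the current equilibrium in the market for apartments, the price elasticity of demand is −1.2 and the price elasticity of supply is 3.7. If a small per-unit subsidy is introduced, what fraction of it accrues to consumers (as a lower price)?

Consumer share = 37/49

For a small subsidy around the equilibrium, the benefit split depends on the relative slopes, which at a point are proportional to the elasticities.
Buyer share = εs/(εs + |εd|) = 3.7/(3.7 + 1.2) = 37/49; seller share = |εd|/(εs + |εd|) = 12/49.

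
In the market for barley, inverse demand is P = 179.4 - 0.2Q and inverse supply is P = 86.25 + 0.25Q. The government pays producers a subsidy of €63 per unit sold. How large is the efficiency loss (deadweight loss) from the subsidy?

Pre-subsidy: 179.4 - 0.2Q = 86.25 + 0.25Q gives Q* = 207 and P* = 138.
With the subsidy, sellers receive Ps = Pb + 63 for each unit, where Pb is the price buyers pay.
On the curves, Pb = 179.4 - 0.2Q and Ps = 86.25 + 0.25Q; the wedge Ps − Pb = 63 gives 86.25 + 0.25Q − (179.4 - 0.2Q) = 63, so Q' = 347.
Then Pb = 179.4 − 0.2·347 = 110 and Ps = 86.25 + 0.25·347 = 173.
The subsidy expands output by 347 − 207 = 140 past the efficient level; on those units the gap between marginal cost and willingness to pay runs from 0 up to 63.
DWL = ½ × 63 × 140 = 4410.

Deadweight loss = €4410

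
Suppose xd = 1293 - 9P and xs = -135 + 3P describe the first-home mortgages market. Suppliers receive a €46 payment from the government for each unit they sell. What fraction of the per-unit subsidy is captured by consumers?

Pre-subsidy: 1293 - 9P = -135 + 3P gives P* = 119, x* = 222.
With the subsidy, sellers receive Ps = Pb + 46 for each unit, where Pb is the price buyers pay.
Supply in terms of Pb becomes xs = -135 + 3(Pb + 46) = 3 + 3Pb. Setting this equal to demand: 1293 - 9Pb = 3 + 3Pb, so Pb = 107.5.
Sellers receive Ps = 107.5 + 46 = 153.5; x' = 1293 − 9·107.5 = 325.5.
Buyers' price falls by P* − Pb = 119 − 107.5 = 11.5; sellers' price rises by Ps − P* = 153.5 − 119 = 34.5.
So consumers capture 11.5/46 = 0.25 of each unit of subsidy.

Consumer share = 0.25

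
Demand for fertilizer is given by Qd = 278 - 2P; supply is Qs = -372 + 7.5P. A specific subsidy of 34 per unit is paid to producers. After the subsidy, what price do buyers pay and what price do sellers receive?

Buyers pay 790/19; sellers receive 1436/19

Pre-subsidy: 278 - 2P = -372 + 7.5P gives P* = 1300/19, Q* = 2682/19.
With the subsidy, sellers receive Ps = Pb + 34 for each unit, where Pb is the price buyers pay.
Supply in terms of Pb becomes Qs = -372 + 7.5(Pb + 34) = -117 + 7.5Pb. Setting this equal to demand: 278 - 2Pb = -117 + 7.5Pb, so Pb = 790/19.
Sellers receive Ps = 790/19 + 34 = 1436/19; Q' = 278 − 2·(790/19) = 3702/19.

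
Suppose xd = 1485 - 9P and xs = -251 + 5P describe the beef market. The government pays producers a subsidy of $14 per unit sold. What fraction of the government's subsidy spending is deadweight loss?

Pre-subsidy: 1485 - 9P = -251 + 5P gives P* = 124, x* = 369.
With the subsidy, sellers receive Ps = Pb + 14 for each unit, where Pb is the price buyers pay.
Supply in terms of Pb becomes xs = -251 + 5(Pb + 14) = -181 + 5Pb. Setting this equal to demand: 1485 - 9Pb = -181 + 5Pb, so Pb = 119.
Sellers receive Ps = 119 + 14 = 133; x' = 1485 − 9·119 = 414.
ΔCS = ½(369 + 414)(124 − 119) = 1957.5; ΔPS = ½(369 + 414)(133 − 124) = 3523.5.
Government spending = 14 × 414 = 5796.
DWL = ½ × 14 × (414 − 369) = 315; fraction = 315 / 5796 = 5/92.

DWL / government spending = 5/92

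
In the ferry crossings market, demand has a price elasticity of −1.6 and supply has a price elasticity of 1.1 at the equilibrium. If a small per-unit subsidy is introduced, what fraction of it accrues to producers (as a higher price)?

For a small subsidy around the equilibrium, the benefit split depends on the relative slopes, which at a point are proportional to the elasticities.
Buyer share = εs/(εs + |εd|) = 1.1/(1.1 + 1.6) = 11/27; seller share = |εd|/(εs + |εd|) = 16/27.
So producers capture 16/27 of the subsidy.

Producer share = 16/27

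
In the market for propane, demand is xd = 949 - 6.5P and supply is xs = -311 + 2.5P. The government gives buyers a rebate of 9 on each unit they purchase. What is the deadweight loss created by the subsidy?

Deadweight loss = 73.125

Pre-subsidy: 949 - 6.5P = -311 + 2.5P gives P* = 140, x* = 39.
With the rebate, buyers effectively pay Pb = Ps − 9, where Ps is the price sellers receive.
Demand in terms of Ps becomes xd = 949 − 6.5(Ps − 9) = 1007.5 - 6.5Ps. Setting this equal to supply: 1007.5 - 6.5Ps = -311 + 2.5Ps, so Ps = 146.5.
Buyers pay Pb = 146.5 − 9 = 137.5; x' = -311 + 2.5·146.5 = 55.25.
The subsidy expands output by 55.25 − 39 = 16.25 past the efficient level; on those units the gap between marginal cost and willingness to pay runs from 0 up to 9.
DWL = ½ × 9 × 16.25 = 73.125.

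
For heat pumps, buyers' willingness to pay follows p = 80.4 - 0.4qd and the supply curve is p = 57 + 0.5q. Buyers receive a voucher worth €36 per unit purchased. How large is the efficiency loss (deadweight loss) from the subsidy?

Pre-subsidy: 80.4 - 0.4q = 57 + 0.5q gives q* = 26 and p* = 70.
With the rebate, buyers effectively pay pb = ps − 36, where ps is the price sellers receive.
On the curves, pb = 80.4 - 0.4q and ps = 57 + 0.5q; the wedge ps − pb = 36 gives 57 + 0.5q − (80.4 - 0.4q) = 36, so q' = 66.
Then pb = 80.4 − 0.4·66 = 54 and ps = 57 + 0.5·66 = 90.
The subsidy expands output by 66 − 26 = 40 past the efficient level; on those units the gap between marginal cost and willingness to pay runs from 0 up to 36.
DWL = ½ × 36 × 40 = 720.

Deadweight loss = €720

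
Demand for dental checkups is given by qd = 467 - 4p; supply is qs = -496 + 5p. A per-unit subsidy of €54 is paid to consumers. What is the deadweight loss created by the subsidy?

Pre-subsidy: 467 - 4p = -496 + 5p gives p* = 107, q* = 39.
With the rebate, buyers effectively pay pb = ps − 54, where ps is the price sellers receive.
Demand in terms of ps becomes qd = 467 − 4(ps − 54) = 683 - 4ps. Setting this equal to supply: 683 - 4ps = -496 + 5ps, so ps = 131.
Buyers pay pb = 131 − 54 = 77; q' = -496 + 5·131 = 159.
The subsidy expands output by 159 − 39 = 120 past the efficient level; on those units the gap between marginal cost and willingness to pay runs from 0 up to 54.
DWL = ½ × 54 × 120 = 3240.

Deadweight loss = €3240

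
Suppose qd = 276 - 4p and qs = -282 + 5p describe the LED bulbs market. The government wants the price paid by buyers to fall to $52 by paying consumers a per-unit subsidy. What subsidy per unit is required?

Required subsidy s = $18 per unit

At a buyer price of 52, quantity demanded is 276 − 4·52 = 68.
Sellers supply 68 only when they receive ps with -282 + 5·ps = 68, i.e. ps = 70.
s = ps − pb = 70 − 52 = 18.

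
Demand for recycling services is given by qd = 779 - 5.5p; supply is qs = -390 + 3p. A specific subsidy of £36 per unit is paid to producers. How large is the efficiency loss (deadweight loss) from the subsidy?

Pre-subsidy: 779 - 5.5p = -390 + 3p gives p* = 2338/17, q* = 384/17.
With the subsidy, sellers receive ps = pb + 36 for each unit, where pb is the price buyers pay.
Supply in terms of pb becomes qs = -390 + 3(pb + 36) = -282 + 3pb. Setting this equal to demand: 779 - 5.5pb = -282 + 3pb, so pb = 2122/17.
Sellers receive ps = 2122/17 + 36 = 2734/17; q' = 779 − 5.5·(2122/17) = 1572/17.
The subsidy expands output by 1572/17 − 384/17 = 1188/17 past the efficient level; on those units the gap between marginal cost and willingness to pay runs from 0 up to 36.
DWL = ½ × 36 × 1188/17 = 21384/17.

Deadweight loss = 21384/17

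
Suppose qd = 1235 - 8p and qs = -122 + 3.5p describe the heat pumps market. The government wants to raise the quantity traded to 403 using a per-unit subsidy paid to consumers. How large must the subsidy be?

At q = 403, invert demand for the buyer price: pb = (1235 − 403)/8 = 104; invert supply for the seller price: ps = (403 − (-122))/3.5 = 150.
The subsidy must fill the gap: s = ps − pb = 150 − 104 = 46.

Required subsidy s = 46 per unit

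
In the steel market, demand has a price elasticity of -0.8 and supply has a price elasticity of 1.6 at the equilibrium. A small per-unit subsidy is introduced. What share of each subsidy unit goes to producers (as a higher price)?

Producer share = 1/3

For a small subsidy around the equilibrium, the benefit split depends on the relative slopes, which at a point are proportional to the elasticities.
Buyer share = εs/(εs + |εd|) = 1.6/(1.6 + 0.8) = 2/3; seller share = |εd|/(εs + |εd|) = 1/3.
So producers capture 1/3 of the subsidy.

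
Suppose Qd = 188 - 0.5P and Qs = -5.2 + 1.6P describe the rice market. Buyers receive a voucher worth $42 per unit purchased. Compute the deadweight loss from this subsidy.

Pre-subsidy: 188 - 0.5P = -5.2 + 1.6P gives P* = 92, Q* = 142.
With the rebate, buyers effectively pay Pb = Ps − 42, where Ps is the price sellers receive.
Demand in terms of Ps becomes Qd = 188 − 0.5(Ps − 42) = 209 - 0.5Ps. Setting this equal to supply: 209 - 0.5Ps = -5.2 + 1.6Ps, so Ps = 102.
Buyers pay Pb = 102 − 42 = 60; Q' = -5.2 + 1.6·102 = 158.
The subsidy expands output by 158 − 142 = 16 past the efficient level; on those units the gap between marginal cost and willingness to pay runs from 0 up to 42.
DWL = ½ × 42 × 16 = 336.

Deadweight loss = $336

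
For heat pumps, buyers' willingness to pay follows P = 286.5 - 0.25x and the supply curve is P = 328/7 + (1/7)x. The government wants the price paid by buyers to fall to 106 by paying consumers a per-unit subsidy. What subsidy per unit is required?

At a buyer price of 106, quantity demanded is 1146 − 4·106 = 722.
Sellers supply 722 only when they receive Ps = 328/7 + (1/7)·722 = 150.
s = Ps − Pb = 150 − 106 = 44.

Required subsidy s = 44 per unit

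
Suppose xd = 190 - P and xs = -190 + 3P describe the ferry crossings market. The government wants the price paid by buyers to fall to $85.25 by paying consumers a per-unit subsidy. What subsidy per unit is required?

At a buyer price of 85.25, quantity demanded is 190 − 1·85.25 = 104.75.
Sellers supply 104.75 only when they receive Ps with -190 + 3·Ps = 104.75, i.e. Ps = 98.25.
s = Ps − Pb = 98.25 − 85.25 = 13.

Required subsidy s = $13 per unit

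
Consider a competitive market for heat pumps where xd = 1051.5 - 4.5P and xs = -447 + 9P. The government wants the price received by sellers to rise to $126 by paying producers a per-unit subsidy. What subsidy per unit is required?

Required subsidy s = $45 per unit

At a seller price of 126, quantity supplied is -447 + 9·126 = 687.
Buyers absorb 687 only when they pay Pb with 1051.5 − 4.5·Pb = 687, i.e. Pb = 81.
s = Ps − Pb = 126 − 81 = 45.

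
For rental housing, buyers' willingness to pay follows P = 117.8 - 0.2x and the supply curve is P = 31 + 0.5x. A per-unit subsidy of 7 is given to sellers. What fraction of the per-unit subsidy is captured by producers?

Pre-subsidy: 117.8 - 0.2x = 31 + 0.5x gives x* = 124 and P* = 93.
With the subsidy, sellers receive Ps = Pb + 7 for each unit, where Pb is the price buyers pay.
On the curves, Pb = 117.8 - 0.2x and Ps = 31 + 0.5x; the wedge Ps − Pb = 7 gives 31 + 0.5x − (117.8 - 0.2x) = 7, so x' = 134.
Then Pb = 117.8 − 0.2·134 = 91 and Ps = 31 + 0.5·134 = 98.
Buyers' price falls by P* − Pb = 93 − 91 = 2; sellers' price rises by Ps − P* = 98 − 93 = 5.
So producers capture 5/7 = 5/7 of each unit of subsidy.

Producer share = 5/7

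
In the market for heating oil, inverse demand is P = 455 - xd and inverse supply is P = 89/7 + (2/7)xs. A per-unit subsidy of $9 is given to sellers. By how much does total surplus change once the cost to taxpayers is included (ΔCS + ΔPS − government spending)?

Pre-subsidy: 455 - x = 89/7 + (2/7)x gives x* = 344 and P* = 111.
With the subsidy, sellers receive Ps = Pb + 9 for each unit, where Pb is the price buyers pay.
On the curves, Pb = 455 - x and Ps = 89/7 + (2/7)x; the wedge Ps − Pb = 9 gives 89/7 + (2/7)x − (455 - x) = 9, so x' = 351.
Then Pb = 455 − 1·351 = 104 and Ps = 89/7 + (2/7)·351 = 113.
ΔCS = ½(344 + 351)(111 − 104) = 2432.5; ΔPS = ½(344 + 351)(113 − 111) = 695.
Government spending = 9 × 351 = 3159.
Net change = 2432.5 + 695 − 3159 = -31.5. The loss equals the DWL triangle ½·9·7.

Net change in total surplus = -$31.5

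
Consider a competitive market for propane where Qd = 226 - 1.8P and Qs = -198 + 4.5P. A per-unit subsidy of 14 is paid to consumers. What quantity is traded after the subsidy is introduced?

Pre-subsidy: 226 - 1.8P = -198 + 4.5P gives P* = 4240/63, Q* = 734/7.
With the rebate, buyers effectively pay Pb = Ps − 14, where Ps is the price sellers receive.
Demand in terms of Ps becomes Qd = 226 − 1.8(Ps − 14) = 251.2 - 1.8Ps. Setting this equal to supply: 251.2 - 1.8Ps = -198 + 4.5Ps, so Ps = 4492/63.
Buyers pay Pb = 4492/63 − 14 = 3610/63; Q' = -198 + 4.5·(4492/63) = 860/7.

Q' = 860/7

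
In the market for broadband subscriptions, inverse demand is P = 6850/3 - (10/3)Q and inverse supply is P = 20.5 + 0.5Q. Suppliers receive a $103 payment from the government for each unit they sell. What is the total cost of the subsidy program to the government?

Pre-subsidy: 6850/3 - (10/3)Q = 20.5 + 0.5Q gives Q* = 13577/23 and P* = 7260/23.
With the subsidy, sellers receive Ps = Pb + 103 for each unit, where Pb is the price buyers pay.
On the curves, Pb = 6850/3 - (10/3)Q and Ps = 20.5 + 0.5Q; the wedge Ps − Pb = 103 gives 20.5 + 0.5Q − (6850/3 - (10/3)Q) = 103, so Q' = 14195/23.
Then Pb = 6850/3 − (10/3)·(14195/23) = 5200/23 and Ps = 20.5 + 0.5·(14195/23) = 7569/23.
Government outlay = subsidy × quantity = 103 × 14195/23 = 1462085/23.

Government cost = 1462085/23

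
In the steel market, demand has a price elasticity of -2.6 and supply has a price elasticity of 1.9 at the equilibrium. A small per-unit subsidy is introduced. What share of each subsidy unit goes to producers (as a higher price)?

For a small subsidy around the equilibrium, the benefit split depends on the relative slopes, which at a point are proportional to the elasticities.
Buyer share = εs/(εs + |εd|) = 1.9/(1.9 + 2.6) = 19/45; seller share = |εd|/(εs + |εd|) = 26/45.
So producers capture 26/45 of the subsidy.

Producer share = 26/45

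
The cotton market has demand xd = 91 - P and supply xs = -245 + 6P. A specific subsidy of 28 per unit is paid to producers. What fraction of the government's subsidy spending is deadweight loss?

DWL / government spending = 12/67

Pre-subsidy: 91 - P = -245 + 6P gives P* = 48, x* = 43.
With the subsidy, sellers receive Ps = Pb + 28 for each unit, where Pb is the price buyers pay.
Supply in terms of Pb becomes xs = -245 + 6(Pb + 28) = -77 + 6Pb. Setting this equal to demand: 91 - Pb = -77 + 6Pb, so Pb = 24.
Sellers receive Ps = 24 + 28 = 52; x' = 91 − 1·24 = 67.
ΔCS = ½(43 + 67)(48 − 24) = 1320; ΔPS = ½(43 + 67)(52 − 48) = 220.
Government spending = 28 × 67 = 1876.
DWL = ½ × 28 × (67 − 43) = 336; fraction = 336 / 1876 = 12/67.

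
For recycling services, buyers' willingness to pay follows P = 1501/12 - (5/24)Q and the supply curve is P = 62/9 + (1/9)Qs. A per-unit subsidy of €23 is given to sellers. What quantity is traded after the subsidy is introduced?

Q' = 442

Pre-subsidy: 1501/12 - (5/24)Q = 62/9 + (1/9)Q gives Q* = 370 and P* = 48.
With the subsidy, sellers receive Ps = Pb + 23 for each unit, where Pb is the price buyers pay.
On the curves, Pb = 1501/12 - (5/24)Q and Ps = 62/9 + (1/9)Q; the wedge Ps − Pb = 23 gives 62/9 + (1/9)Q − (1501/12 - (5/24)Q) = 23, so Q' = 442.
Then Pb = 1501/12 − (5/24)·442 = 33 and Ps = 62/9 + (1/9)·442 = 56.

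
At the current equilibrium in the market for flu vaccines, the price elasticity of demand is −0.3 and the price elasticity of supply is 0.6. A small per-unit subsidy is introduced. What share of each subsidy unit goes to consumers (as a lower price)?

For a small subsidy around the equilibrium, the benefit split depends on the relative slopes, which at a point are proportional to the elasticities.
Buyer share = εs/(εs + |εd|) = 0.6/(0.6 + 0.3) = 2/3; seller share = |εd|/(εs + |εd|) = 1/3.

Consumer share = 2/3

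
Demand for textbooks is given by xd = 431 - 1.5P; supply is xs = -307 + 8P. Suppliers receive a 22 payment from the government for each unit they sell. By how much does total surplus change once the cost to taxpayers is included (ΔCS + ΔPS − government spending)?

Pre-subsidy: 431 - 1.5P = -307 + 8P gives P* = 1476/19, x* = 5975/19.
With the subsidy, sellers receive Ps = Pb + 22 for each unit, where Pb is the price buyers pay.
Supply in terms of Pb becomes xs = -307 + 8(Pb + 22) = -131 + 8Pb. Setting this equal to demand: 431 - 1.5Pb = -131 + 8Pb, so Pb = 1124/19.
Sellers receive Ps = 1124/19 + 22 = 1542/19; x' = 431 − 1.5·(1124/19) = 6503/19.
ΔCS = ½(5975/19 + 6503/19)(1476/19 − 1124/19) = 2196128/361; ΔPS = ½(5975/19 + 6503/19)(1542/19 − 1476/19) = 411774/361.
Government spending = 22 × 6503/19 = 143066/19.
Net change = 2196128/361 + 411774/361 − 143066/19 = -5808/19. The loss equals the DWL triangle ½·22·528/19.

Net change in total surplus = -5808/19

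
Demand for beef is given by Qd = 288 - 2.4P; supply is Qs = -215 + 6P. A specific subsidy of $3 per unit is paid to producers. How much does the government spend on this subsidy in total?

Government cost = 3138/7

Pre-subsidy: 288 - 2.4P = -215 + 6P gives P* = 2515/42, Q* = 1010/7.
With the subsidy, sellers receive Ps = Pb + 3 for each unit, where Pb is the price buyers pay.
Supply in terms of Pb becomes Qs = -215 + 6(Pb + 3) = -197 + 6Pb. Setting this equal to demand: 288 - 2.4Pb = -197 + 6Pb, so Pb = 2425/42.
Sellers receive Ps = 2425/42 + 3 = 2551/42; Q' = 288 − 2.4·(2425/42) = 1046/7.
Government outlay = subsidy × quantity = 3 × 1046/7 = 3138/7.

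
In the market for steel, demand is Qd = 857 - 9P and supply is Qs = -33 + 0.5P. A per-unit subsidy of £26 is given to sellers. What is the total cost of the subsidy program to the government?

Government cost = 12922/19

Pre-subsidy: 857 - 9P = -33 + 0.5P gives P* = 1780/19, Q* = 263/19.
With the subsidy, sellers receive Ps = Pb + 26 for each unit, where Pb is the price buyers pay.
Supply in terms of Pb becomes Qs = -33 + 0.5(Pb + 26) = -20 + 0.5Pb. Setting this equal to demand: 857 - 9Pb = -20 + 0.5Pb, so Pb = 1754/19.
Sellers receive Ps = 1754/19 + 26 = 2248/19; Q' = 857 − 9·(1754/19) = 497/19.
Government outlay = subsidy × quantity = 26 × 497/19 = 12922/19.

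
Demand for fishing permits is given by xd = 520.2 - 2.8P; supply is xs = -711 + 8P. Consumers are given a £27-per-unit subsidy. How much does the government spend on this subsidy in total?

Pre-subsidy: 520.2 - 2.8P = -711 + 8P gives P* = 114, x* = 201.
With the rebate, buyers effectively pay Pb = Ps − 27, where Ps is the price sellers receive.
Demand in terms of Ps becomes xd = 520.2 − 2.8(Ps − 27) = 595.8 - 2.8Ps. Setting this equal to supply: 595.8 - 2.8Ps = -711 + 8Ps, so Ps = 121.
Buyers pay Pb = 121 − 27 = 94; x' = -711 + 8·121 = 257.
Government outlay = subsidy × quantity = 27 × 257 = 6939.

Government cost = £6939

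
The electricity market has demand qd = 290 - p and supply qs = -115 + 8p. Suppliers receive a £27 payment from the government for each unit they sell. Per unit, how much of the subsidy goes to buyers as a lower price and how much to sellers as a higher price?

Buyers gain £24 per unit; sellers gain £3 per unit

Pre-subsidy: 290 - p = -115 + 8p gives p* = 45, q* = 245.
With the subsidy, sellers receive ps = pb + 27 for each unit, where pb is the price buyers pay.
Supply in terms of pb becomes qs = -115 + 8(pb + 27) = 101 + 8pb. Setting this equal to demand: 290 - pb = 101 + 8pb, so pb = 21.
Sellers receive ps = 21 + 27 = 48; q' = 290 − 1·21 = 269.
Buyers' price falls by p* − pb = 45 − 21 = 24; sellers' price rises by ps − p* = 48 − 45 = 3.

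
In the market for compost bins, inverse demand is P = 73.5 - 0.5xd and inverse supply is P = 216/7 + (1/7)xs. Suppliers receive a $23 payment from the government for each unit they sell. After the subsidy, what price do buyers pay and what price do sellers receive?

Pre-subsidy: 73.5 - 0.5x = 216/7 + (1/7)x gives x* = 199/3 and P* = 121/3.
With the subsidy, sellers receive Ps = Pb + 23 for each unit, where Pb is the price buyers pay.
On the curves, Pb = 73.5 - 0.5x and Ps = 216/7 + (1/7)x; the wedge Ps − Pb = 23 gives 216/7 + (1/7)x − (73.5 - 0.5x) = 23, so x' = 919/9.
Then Pb = 73.5 − 0.5·(919/9) = 202/9 and Ps = 216/7 + (1/7)·(919/9) = 409/9.

Buyers pay 202/9; sellers receive 409/9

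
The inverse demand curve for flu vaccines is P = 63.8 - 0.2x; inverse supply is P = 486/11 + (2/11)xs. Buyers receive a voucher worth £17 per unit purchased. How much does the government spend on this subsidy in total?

Pre-subsidy: 63.8 - 0.2x = 486/11 + (2/11)x gives x* = 1079/21 and P* = 1124/21.
With the rebate, buyers effectively pay Pb = Ps − 17, where Ps is the price sellers receive.
On the curves, Pb = 63.8 - 0.2x and Ps = 486/11 + (2/11)x; the wedge Ps − Pb = 17 gives 486/11 + (2/11)x − (63.8 - 0.2x) = 17, so x' = 2014/21.
Then Pb = 63.8 − 0.2·(2014/21) = 937/21 and Ps = 486/11 + (2/11)·(2014/21) = 1294/21.
Government outlay = subsidy × quantity = 17 × 2014/21 = 34238/21.

Government cost = 34238/21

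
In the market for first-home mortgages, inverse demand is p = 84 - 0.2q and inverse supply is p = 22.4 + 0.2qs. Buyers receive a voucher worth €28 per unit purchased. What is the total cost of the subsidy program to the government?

Government cost = €6272

Pre-subsidy: 84 - 0.2q = 22.4 + 0.2q gives q* = 154 and p* = 53.2.
With the rebate, buyers effectively pay pb = ps − 28, where ps is the price sellers receive.
On the curves, pb = 84 - 0.2q and ps = 22.4 + 0.2q; the wedge ps − pb = 28 gives 22.4 + 0.2q − (84 - 0.2q) = 28, so q' = 224.
Then pb = 84 − 0.2·224 = 39.2 and ps = 22.4 + 0.2·224 = 67.2.
Government outlay = subsidy × quantity = 28 × 224 = 6272.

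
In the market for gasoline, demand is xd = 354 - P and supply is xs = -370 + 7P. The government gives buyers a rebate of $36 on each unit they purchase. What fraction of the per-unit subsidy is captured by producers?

Producer share = 0.125

Pre-subsidy: 354 - P = -370 + 7P gives P* = 90.5, x* = 263.5.
With the rebate, buyers effectively pay Pb = Ps − 36, where Ps is the price sellers receive.
Demand in terms of Ps becomes xd = 354 − 1(Ps − 36) = 390 - Ps. Setting this equal to supply: 390 - Ps = -370 + 7Ps, so Ps = 95.
Buyers pay Pb = 95 − 36 = 59; x' = -370 + 7·95 = 295.
Buyers' price falls by P* − Pb = 90.5 − 59 = 31.5; sellers' price rises by Ps − P* = 95 − 90.5 = 4.5.
So producers capture 4.5/36 = 0.125 of each unit of subsidy.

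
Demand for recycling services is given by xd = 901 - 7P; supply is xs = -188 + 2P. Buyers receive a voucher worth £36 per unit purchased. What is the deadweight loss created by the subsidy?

Pre-subsidy: 901 - 7P = -188 + 2P gives P* = 121, x* = 54.
With the rebate, buyers effectively pay Pb = Ps − 36, where Ps is the price sellers receive.
Demand in terms of Ps becomes xd = 901 − 7(Ps − 36) = 1153 - 7Ps. Setting this equal to supply: 1153 - 7Ps = -188 + 2Ps, so Ps = 149.
Buyers pay Pb = 149 − 36 = 113; x' = -188 + 2·149 = 110.
The subsidy expands output by 110 − 54 = 56 past the efficient level; on those units the gap between marginal cost and willingness to pay runs from 0 up to 36.
DWL = ½ × 36 × 56 = 1008.

Deadweight loss = £1008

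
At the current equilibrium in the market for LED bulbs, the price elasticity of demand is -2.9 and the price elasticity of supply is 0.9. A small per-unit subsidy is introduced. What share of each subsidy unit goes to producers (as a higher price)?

For a small subsidy around the equilibrium, the benefit split depends on the relative slopes, which at a point are proportional to the elasticities.
Buyer share = εs/(εs + |εd|) = 0.9/(0.9 + 2.9) = 9/38; seller share = |εd|/(εs + |εd|) = 29/38.
So producers capture 29/38 of the subsidy.

Producer share = 29/38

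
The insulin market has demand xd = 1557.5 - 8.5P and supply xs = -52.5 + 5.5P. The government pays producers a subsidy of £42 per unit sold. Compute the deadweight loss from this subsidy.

Deadweight loss = £2945.25

Pre-subsidy: 1557.5 - 8.5P = -52.5 + 5.5P gives P* = 115, x* = 580.
With the subsidy, sellers receive Ps = Pb + 42 for each unit, where Pb is the price buyers pay.
Supply in terms of Pb becomes xs = -52.5 + 5.5(Pb + 42) = 178.5 + 5.5Pb. Setting this equal to demand: 1557.5 - 8.5Pb = 178.5 + 5.5Pb, so Pb = 98.5.
Sellers receive Ps = 98.5 + 42 = 140.5; x' = 1557.5 − 8.5·98.5 = 720.25.
The subsidy expands output by 720.25 − 580 = 140.25 past the efficient level; on those units the gap between marginal cost and willingness to pay runs from 0 up to 42.
DWL = ½ × 42 × 140.25 = 2945.25.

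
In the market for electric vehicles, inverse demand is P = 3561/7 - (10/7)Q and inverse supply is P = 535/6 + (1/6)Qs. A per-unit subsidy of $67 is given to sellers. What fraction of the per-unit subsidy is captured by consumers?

Consumer share = 60/67

Pre-subsidy: 3561/7 - (10/7)Q = 535/6 + (1/6)Q gives Q* = 263 and P* = 133.
With the subsidy, sellers receive Ps = Pb + 67 for each unit, where Pb is the price buyers pay.
On the curves, Pb = 3561/7 - (10/7)Q and Ps = 535/6 + (1/6)Q; the wedge Ps − Pb = 67 gives 535/6 + (1/6)Q − (3561/7 - (10/7)Q) = 67, so Q' = 305.
Then Pb = 3561/7 − (10/7)·305 = 73 and Ps = 535/6 + (1/6)·305 = 140.
Buyers' price falls by P* − Pb = 133 − 73 = 60; sellers' price rises by Ps − P* = 140 − 133 = 7.
So consumers capture 60/67 = 60/67 of each unit of subsidy.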